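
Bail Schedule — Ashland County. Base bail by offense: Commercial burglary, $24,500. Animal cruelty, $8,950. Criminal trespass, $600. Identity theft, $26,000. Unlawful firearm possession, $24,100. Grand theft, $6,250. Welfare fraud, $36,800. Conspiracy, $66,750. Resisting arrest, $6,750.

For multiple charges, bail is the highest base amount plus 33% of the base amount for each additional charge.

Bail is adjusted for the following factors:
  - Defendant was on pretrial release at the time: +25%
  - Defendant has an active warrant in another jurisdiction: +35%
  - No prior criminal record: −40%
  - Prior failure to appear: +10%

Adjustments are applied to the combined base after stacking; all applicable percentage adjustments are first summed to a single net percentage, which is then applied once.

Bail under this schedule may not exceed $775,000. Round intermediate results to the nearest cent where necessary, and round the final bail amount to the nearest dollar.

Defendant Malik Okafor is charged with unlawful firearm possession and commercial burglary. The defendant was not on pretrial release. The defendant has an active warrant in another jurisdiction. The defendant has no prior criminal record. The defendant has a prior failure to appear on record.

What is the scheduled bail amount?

$34,076

Base amounts from the schedule: unlawful firearm possession $24,100; commercial burglary $24,500.
Stacking rule: highest base plus 33% of each additional charge. Highest is commercial burglary at $24,500. Additional: $24,100 × 33% = $7,953. Combined base = $24,500 + $7,953 = $32,453.
Net percentage adjustment: +35% −40% +10% = +5%. $32,453 × 1.05 = $34,075.65.
$34,075.65 is within the $775,000 maximum.
Rounded to the nearest dollar: $34,076.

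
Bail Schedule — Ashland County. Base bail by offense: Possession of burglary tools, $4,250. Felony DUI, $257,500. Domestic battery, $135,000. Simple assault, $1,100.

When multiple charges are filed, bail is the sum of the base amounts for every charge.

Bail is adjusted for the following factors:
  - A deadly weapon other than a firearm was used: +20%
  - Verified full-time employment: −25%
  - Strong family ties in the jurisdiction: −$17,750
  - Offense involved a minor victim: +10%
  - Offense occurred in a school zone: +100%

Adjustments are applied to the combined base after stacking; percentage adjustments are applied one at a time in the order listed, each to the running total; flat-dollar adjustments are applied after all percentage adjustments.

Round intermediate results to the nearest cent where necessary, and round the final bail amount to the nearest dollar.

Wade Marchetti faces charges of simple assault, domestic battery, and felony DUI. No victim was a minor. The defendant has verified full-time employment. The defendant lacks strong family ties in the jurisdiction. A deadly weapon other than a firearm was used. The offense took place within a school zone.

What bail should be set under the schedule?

$708,480

Base amounts from the schedule: simple assault $1,100; domestic battery $135,000; felony DUI $257,500.
Stacking rule: sum of all bases. $1,100 + $135,000 + $257,500 = $393,600.
A deadly weapon other than a firearm was used (+20%): $393,600 × 1.2 = $472,320.
Verified full-time employment (−25%): $472,320 × 0.75 = $354,240.
Offense occurred in a school zone (+100%): $354,240 × 2 = $708,480.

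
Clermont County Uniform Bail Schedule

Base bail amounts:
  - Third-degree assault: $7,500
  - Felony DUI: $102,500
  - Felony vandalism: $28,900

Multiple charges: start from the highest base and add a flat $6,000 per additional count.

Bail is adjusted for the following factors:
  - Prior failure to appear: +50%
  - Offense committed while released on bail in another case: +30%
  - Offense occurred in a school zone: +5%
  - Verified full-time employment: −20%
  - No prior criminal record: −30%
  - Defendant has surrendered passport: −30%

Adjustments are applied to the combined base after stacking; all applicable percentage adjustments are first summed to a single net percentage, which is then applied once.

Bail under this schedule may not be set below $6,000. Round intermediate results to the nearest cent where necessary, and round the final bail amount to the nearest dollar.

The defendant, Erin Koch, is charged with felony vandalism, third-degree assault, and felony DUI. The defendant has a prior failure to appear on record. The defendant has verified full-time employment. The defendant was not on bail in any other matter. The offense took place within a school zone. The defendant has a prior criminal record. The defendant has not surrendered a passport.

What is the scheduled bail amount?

$154,575

Base amounts from the schedule: felony vandalism $28,900; third-degree assault $7,500; felony DUI $102,500.
Stacking rule: highest base plus $6,000 per additional charge. Highest is felony DUI at $102,500; 2 additional charges → +$12,000. Combined base = $114,500.
Net percentage adjustment: +50% +5% −20% = +35%. $114,500 × 1.35 = $154,575.
$154,575 is at or above the $6,000 minimum.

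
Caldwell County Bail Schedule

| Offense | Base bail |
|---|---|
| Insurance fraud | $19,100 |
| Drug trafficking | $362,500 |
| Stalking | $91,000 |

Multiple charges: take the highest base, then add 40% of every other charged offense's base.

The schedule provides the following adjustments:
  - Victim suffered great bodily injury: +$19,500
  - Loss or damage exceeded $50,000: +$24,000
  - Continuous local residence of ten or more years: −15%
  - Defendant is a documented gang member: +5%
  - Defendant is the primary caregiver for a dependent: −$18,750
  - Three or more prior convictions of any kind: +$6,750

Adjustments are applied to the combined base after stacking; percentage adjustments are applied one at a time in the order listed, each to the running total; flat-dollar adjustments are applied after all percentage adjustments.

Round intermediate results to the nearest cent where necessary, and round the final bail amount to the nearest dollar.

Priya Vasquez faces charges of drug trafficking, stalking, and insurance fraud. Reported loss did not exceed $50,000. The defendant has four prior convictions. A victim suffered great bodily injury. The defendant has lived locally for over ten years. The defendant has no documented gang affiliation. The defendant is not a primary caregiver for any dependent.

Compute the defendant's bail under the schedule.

$371,809

Base amounts from the schedule: drug trafficking $362,500; stalking $91,000; insurance fraud $19,100.
Stacking rule: highest base plus 40% of each additional charge. Highest is drug trafficking at $362,500. Additional: $91,000 × 40% = $36,400; $19,100 × 40% = $7,640. Combined base = $362,500 + $44,040 = $406,540.
Continuous local residence of ten or more years (−15%): $406,540 × 0.85 = $345,559.
Victim suffered great bodily injury (+$19,500 flat): $345,559 + $19,500 = $365,059.
Three or more prior convictions of any kind (+$6,750 flat): $365,059 + $6,750 = $371,809.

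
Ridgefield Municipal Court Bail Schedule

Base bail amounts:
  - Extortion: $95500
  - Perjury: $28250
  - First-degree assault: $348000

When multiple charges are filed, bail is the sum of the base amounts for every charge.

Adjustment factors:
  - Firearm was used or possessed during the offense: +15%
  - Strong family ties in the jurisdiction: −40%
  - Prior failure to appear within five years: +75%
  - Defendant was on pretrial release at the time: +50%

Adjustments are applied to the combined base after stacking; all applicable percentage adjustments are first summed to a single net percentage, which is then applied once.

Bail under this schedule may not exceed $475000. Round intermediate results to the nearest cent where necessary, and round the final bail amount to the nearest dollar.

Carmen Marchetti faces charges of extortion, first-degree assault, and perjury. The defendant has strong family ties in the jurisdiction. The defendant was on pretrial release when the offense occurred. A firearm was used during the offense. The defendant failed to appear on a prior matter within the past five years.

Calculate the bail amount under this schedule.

$475000

Base amounts from the schedule: extortion $95500; first-degree assault $348000; perjury $28250.
Stacking rule: sum of all bases. $95500 + $348000 + $28250 = $471750.
Net percentage adjustment: +15% −40% +75% +50% = +100%. $471750 × 2 = $943500.
Result $943500 exceeds the maximum of $475000; bail is capped at $475000.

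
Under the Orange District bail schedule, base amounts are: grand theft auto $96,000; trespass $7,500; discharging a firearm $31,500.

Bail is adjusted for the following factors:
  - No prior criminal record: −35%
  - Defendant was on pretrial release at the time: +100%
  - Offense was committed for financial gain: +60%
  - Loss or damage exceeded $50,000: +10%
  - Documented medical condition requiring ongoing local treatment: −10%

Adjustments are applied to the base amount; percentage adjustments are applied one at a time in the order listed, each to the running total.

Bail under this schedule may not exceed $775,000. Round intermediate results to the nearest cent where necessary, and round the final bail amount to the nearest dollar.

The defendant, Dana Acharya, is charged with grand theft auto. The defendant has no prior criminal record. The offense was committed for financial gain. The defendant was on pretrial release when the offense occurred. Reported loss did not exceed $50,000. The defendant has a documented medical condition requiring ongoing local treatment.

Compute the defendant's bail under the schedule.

$179,712

Base amounts from the schedule: grand theft auto $96,000.
Single charge. Combined base = $96,000.
No prior criminal record (−35%): $96,000 × 0.65 = $62,400.
Defendant was on pretrial release at the time (+100%): $62,400 × 2 = $124,800.
Offense was committed for financial gain (+60%): $124,800 × 1.6 = $199,680.
Documented medical condition requiring ongoing local treatment (−10%): $199,680 × 0.9 = $179,712.
$179,712 is within the $775,000 maximum.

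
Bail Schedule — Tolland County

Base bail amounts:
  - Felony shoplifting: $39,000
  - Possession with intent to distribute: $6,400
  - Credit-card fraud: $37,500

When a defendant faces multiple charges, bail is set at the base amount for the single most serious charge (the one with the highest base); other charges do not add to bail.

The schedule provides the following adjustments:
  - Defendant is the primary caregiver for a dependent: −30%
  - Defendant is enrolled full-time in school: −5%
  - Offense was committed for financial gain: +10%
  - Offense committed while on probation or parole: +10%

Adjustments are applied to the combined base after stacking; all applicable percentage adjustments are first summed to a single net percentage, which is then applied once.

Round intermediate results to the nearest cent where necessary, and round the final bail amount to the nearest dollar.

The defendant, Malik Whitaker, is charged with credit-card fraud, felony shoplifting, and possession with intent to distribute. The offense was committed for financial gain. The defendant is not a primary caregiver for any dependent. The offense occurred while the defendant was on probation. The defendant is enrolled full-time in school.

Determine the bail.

$44,850

Base amounts from the schedule: credit-card fraud $37,500; felony shoplifting $39,000; possession with intent to distribute $6,400.
Stacking rule: use the highest base only. Highest is felony shoplifting at $39,000. Combined base = $39,000.
Net percentage adjustment: −5% +10% +10% = +15%. $39,000 × 1.15 = $44,850.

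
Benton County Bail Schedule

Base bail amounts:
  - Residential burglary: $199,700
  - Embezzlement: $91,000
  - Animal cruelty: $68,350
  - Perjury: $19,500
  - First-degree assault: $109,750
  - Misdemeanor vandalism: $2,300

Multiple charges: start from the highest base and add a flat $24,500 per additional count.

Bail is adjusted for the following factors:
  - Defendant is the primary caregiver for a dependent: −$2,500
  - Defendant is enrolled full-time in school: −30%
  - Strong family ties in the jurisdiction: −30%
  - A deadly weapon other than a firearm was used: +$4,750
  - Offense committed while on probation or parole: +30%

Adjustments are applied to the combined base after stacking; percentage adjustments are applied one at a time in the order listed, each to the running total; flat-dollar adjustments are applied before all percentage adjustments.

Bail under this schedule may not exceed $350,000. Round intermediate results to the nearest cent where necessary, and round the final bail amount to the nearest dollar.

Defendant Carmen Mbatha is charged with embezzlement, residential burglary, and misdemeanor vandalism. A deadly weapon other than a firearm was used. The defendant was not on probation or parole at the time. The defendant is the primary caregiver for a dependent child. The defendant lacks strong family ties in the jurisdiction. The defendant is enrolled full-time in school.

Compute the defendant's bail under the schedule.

Base amounts from the schedule: embezzlement $91,000; residential burglary $199,700; misdemeanor vandalism $2,300.
Stacking rule: highest base plus $24,500 per additional charge. Highest is residential burglary at $199,700; 2 additional charges → +$49,000. Combined base = $248,700.
Defendant is the primary caregiver for a dependent (−$2,500 flat): $248,700 − $2,500 = $246,200.
A deadly weapon other than a firearm was used (+$4,750 flat): $246,200 + $4,750 = $250,950.
Defendant is enrolled full-time in school (−30%): $250,950 × 0.7 = $175,665.
$175,665 is within the $350,000 maximum.

$175,665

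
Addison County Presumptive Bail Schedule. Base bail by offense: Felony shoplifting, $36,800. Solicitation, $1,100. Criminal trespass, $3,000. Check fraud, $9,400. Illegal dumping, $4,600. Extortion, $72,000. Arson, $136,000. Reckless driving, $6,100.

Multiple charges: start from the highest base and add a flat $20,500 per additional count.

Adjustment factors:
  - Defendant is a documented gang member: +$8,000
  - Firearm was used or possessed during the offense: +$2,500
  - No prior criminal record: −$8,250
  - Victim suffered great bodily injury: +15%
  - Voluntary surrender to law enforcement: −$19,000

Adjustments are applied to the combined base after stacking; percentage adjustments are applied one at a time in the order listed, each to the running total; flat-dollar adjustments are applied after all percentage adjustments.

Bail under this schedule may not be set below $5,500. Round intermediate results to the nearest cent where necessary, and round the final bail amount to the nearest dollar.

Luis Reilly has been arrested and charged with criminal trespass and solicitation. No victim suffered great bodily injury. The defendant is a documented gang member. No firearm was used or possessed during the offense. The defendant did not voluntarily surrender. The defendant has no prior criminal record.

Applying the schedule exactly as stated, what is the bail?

Base amounts from the schedule: criminal trespass $3,000; solicitation $1,100.
Stacking rule: highest base plus $20,500 per additional charge. Highest is criminal trespass at $3,000; 1 additional charge → +$20,500. Combined base = $23,500.
Defendant is a documented gang member (+$8,000 flat): $23,500 + $8,000 = $31,500.
No prior criminal record (−$8,250 flat): $31,500 − $8,250 = $23,250.
$23,250 is at or above the $5,500 minimum.

$23,250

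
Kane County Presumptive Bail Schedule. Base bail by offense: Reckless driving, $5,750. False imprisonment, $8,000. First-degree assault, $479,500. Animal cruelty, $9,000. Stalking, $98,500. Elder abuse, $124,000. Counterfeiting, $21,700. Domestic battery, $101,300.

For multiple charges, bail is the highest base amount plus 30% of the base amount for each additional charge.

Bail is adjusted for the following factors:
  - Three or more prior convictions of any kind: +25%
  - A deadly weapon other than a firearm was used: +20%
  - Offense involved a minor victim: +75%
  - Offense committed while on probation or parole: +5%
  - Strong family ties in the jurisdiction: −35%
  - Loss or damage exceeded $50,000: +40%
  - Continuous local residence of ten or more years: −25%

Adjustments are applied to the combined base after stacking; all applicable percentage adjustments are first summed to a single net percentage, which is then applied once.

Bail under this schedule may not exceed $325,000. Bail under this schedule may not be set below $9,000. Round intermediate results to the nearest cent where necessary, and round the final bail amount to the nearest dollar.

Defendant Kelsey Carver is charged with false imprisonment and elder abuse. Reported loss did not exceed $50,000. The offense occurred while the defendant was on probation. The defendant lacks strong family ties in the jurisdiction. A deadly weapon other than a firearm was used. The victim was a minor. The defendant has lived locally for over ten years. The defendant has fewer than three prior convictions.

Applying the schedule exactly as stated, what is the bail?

$221,200

Base amounts from the schedule: false imprisonment $8,000; elder abuse $124,000.
Stacking rule: highest base plus 30% of each additional charge. Highest is elder abuse at $124,000. Additional: $8,000 × 30% = $2,400. Combined base = $124,000 + $2,400 = $126,400.
Net percentage adjustment: +20% +75% +5% −25% = +75%. $126,400 × 1.75 = $221,200.
$221,200 is within the $325,000 maximum.
$221,200 is at or above the $9,000 minimum.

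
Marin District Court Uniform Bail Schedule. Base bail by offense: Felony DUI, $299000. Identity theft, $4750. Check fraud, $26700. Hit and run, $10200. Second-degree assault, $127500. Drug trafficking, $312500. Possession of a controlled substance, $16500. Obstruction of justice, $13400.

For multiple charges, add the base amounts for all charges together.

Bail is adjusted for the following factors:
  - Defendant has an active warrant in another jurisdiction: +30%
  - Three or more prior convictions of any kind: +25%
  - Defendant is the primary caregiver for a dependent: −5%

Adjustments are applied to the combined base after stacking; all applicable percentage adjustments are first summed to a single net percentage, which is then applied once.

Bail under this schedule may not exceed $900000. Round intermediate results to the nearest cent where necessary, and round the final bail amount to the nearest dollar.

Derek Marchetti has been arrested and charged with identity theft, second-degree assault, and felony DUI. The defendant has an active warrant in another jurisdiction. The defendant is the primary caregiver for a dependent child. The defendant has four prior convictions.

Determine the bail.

Base amounts from the schedule: identity theft $4750; second-degree assault $127500; felony DUI $299000.
Stacking rule: sum of all bases. $4750 + $127500 + $299000 = $431250.
Net percentage adjustment: +30% +25% −5% = +50%. $431250 × 1.5 = $646875.
$646875 is within the $900000 maximum.

$646875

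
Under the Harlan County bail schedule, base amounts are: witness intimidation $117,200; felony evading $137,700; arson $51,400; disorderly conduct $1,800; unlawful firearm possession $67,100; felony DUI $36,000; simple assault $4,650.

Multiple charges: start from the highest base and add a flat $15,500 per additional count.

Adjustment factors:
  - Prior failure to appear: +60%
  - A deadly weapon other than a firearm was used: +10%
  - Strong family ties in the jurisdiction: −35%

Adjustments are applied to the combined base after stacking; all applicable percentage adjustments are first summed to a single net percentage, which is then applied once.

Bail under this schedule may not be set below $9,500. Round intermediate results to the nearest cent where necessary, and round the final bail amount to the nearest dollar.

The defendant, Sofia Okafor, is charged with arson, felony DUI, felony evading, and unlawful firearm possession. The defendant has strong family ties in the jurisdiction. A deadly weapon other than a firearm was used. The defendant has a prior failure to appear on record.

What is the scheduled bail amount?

Base amounts from the schedule: arson $51,400; felony DUI $36,000; felony evading $137,700; unlawful firearm possession $67,100.
Stacking rule: highest base plus $15,500 per additional charge. Highest is felony evading at $137,700; 3 additional charges → +$46,500. Combined base = $184,200.
Net percentage adjustment: +60% +10% −35% = +35%. $184,200 × 1.35 = $248,670.
$248,670 is at or above the $9,500 minimum.

$248,670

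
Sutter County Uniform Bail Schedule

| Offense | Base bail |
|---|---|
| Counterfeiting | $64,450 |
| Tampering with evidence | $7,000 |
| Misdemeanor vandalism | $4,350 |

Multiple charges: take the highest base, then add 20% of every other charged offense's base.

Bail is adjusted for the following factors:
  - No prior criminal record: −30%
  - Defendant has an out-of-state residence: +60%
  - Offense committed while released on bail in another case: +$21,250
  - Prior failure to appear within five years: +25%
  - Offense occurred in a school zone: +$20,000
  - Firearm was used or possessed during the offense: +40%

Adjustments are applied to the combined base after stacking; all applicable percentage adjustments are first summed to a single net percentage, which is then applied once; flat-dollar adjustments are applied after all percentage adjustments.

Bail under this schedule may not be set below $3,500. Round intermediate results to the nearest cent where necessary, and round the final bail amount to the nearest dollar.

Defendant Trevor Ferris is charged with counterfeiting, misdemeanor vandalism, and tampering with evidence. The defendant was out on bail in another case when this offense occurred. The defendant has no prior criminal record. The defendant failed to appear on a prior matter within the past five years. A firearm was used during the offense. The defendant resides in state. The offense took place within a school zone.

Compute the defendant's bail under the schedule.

$131,322

Base amounts from the schedule: counterfeiting $64,450; misdemeanor vandalism $4,350; tampering with evidence $7,000.
Stacking rule: highest base plus 20% of each additional charge. Highest is counterfeiting at $64,450. Additional: $4,350 × 20% = $870; $7,000 × 20% = $1,400. Combined base = $64,450 + $2,270 = $66,720.
Net percentage adjustment: −30% +25% +40% = +35%. $66,720 × 1.35 = $90,072.
Offense committed while released on bail in another case (+$21,250 flat): $90,072 + $21,250 = $111,322.
Offense occurred in a school zone (+$20,000 flat): $111,322 + $20,000 = $131,322.
$131,322 is at or above the $3,500 minimum.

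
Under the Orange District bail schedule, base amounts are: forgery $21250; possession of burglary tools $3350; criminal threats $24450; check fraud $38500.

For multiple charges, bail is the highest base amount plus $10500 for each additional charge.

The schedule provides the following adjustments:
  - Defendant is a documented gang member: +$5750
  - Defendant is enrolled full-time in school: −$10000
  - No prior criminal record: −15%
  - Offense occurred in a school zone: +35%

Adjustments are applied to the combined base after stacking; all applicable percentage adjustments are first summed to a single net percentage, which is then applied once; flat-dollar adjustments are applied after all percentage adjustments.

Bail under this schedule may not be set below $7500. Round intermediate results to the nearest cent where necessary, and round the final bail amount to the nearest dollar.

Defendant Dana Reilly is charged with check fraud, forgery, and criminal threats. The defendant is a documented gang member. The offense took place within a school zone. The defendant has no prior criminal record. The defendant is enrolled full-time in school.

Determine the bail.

Base amounts from the schedule: check fraud $38500; forgery $21250; criminal threats $24450.
Stacking rule: highest base plus $10500 per additional charge. Highest is check fraud at $38500; 2 additional charges → +$21000. Combined base = $59500.
Net percentage adjustment: −15% +35% = +20%. $59500 × 1.2 = $71400.
Defendant is a documented gang member (+$5750 flat): $71400 + $5750 = $77150.
Defendant is enrolled full-time in school (−$10000 flat): $77150 − $10000 = $67150.
$67150 is at or above the $7500 minimum.

$67150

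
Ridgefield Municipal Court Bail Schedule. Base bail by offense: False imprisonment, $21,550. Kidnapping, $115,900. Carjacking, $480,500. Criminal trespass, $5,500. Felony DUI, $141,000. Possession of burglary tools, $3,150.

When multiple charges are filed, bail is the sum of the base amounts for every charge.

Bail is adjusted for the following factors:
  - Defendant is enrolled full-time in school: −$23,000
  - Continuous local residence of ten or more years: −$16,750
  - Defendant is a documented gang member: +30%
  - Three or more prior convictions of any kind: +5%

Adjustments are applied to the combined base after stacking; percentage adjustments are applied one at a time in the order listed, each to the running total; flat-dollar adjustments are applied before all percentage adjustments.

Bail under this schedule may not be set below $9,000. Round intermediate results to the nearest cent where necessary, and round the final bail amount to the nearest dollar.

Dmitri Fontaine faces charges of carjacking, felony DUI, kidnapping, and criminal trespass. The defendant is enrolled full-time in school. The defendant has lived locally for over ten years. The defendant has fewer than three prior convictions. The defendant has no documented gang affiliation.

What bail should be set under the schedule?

$703,150

Base amounts from the schedule: carjacking $480,500; felony DUI $141,000; kidnapping $115,900; criminal trespass $5,500.
Stacking rule: sum of all bases. $480,500 + $141,000 + $115,900 + $5,500 = $742,900.
Defendant is enrolled full-time in school (−$23,000 flat): $742,900 − $23,000 = $719,900.
Continuous local residence of ten or more years (−$16,750 flat): $719,900 − $16,750 = $703,150.
$703,150 is at or above the $9,000 minimum.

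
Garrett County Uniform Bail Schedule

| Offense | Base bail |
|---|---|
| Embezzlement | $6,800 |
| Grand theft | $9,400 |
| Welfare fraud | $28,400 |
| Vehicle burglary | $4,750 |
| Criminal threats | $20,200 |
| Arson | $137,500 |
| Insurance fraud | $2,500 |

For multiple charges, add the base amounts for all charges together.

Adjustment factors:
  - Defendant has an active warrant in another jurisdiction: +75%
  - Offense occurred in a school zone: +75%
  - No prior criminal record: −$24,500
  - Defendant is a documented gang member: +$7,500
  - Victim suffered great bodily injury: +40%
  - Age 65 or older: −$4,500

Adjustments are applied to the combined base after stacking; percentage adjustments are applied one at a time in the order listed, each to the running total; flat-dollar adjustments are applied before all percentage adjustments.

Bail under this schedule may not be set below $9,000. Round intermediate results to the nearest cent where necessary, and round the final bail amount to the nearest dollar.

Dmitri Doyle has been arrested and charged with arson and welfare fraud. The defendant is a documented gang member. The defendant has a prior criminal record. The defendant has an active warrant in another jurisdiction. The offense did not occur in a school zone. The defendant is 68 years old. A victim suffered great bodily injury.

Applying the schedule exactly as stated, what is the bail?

$413,805

Base amounts from the schedule: arson $137,500; welfare fraud $28,400.
Stacking rule: sum of all bases. $137,500 + $28,400 = $165,900.
Defendant is a documented gang member (+$7,500 flat): $165,900 + $7,500 = $173,400.
Age 65 or older (−$4,500 flat): $173,400 − $4,500 = $168,900.
Defendant has an active warrant in another jurisdiction (+75%): $168,900 × 1.75 = $295,575.
Victim suffered great bodily injury (+40%): $295,575 × 1.4 = $413,805.
$413,805 is at or above the $9,000 minimum.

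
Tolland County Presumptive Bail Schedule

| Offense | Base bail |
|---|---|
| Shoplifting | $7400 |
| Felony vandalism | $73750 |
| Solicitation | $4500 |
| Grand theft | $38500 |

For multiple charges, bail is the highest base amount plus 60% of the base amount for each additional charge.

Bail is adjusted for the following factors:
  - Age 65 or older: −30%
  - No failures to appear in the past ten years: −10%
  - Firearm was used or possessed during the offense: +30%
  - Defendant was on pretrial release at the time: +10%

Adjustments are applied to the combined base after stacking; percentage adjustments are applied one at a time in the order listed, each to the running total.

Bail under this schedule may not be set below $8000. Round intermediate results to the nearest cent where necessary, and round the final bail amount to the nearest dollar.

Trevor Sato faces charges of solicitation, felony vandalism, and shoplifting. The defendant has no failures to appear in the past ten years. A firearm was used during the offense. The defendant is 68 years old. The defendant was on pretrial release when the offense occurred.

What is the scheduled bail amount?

Base amounts from the schedule: solicitation $4500; felony vandalism $73750; shoplifting $7400.
Stacking rule: highest base plus 60% of each additional charge. Highest is felony vandalism at $73750. Additional: $4500 × 60% = $2700; $7400 × 60% = $4440. Combined base = $73750 + $7140 = $80890.
Age 65 or older (−30%): $80890 × 0.7 = $56623.
No failures to appear in the past ten years (−10%): $56623 × 0.9 = $50960.70.
Firearm was used or possessed during the offense (+30%): $50960.70 × 1.3 = $66248.91.
Defendant was on pretrial release at the time (+10%): $66248.91 × 1.1 = $72873.80.
$72873.80 is at or above the $8000 minimum.
Rounded to the nearest dollar: $72874.

$72874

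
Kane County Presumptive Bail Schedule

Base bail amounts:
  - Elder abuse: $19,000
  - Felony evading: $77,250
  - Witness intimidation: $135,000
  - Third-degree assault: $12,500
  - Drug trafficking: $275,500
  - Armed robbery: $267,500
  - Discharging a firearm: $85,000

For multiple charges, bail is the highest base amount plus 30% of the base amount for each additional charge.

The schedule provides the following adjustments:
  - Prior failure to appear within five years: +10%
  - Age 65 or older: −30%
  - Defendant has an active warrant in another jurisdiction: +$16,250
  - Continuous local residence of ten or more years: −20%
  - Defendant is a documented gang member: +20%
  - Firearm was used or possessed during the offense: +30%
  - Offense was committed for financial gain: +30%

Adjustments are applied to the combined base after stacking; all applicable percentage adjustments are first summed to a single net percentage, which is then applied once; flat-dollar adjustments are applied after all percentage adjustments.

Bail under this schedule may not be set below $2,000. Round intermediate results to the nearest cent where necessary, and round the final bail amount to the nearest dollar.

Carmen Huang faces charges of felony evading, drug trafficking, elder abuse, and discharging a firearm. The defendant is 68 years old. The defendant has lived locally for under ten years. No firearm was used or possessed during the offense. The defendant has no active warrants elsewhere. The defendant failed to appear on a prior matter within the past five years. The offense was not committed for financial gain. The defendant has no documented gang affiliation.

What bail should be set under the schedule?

Base amounts from the schedule: felony evading $77,250; drug trafficking $275,500; elder abuse $19,000; discharging a firearm $85,000.
Stacking rule: highest base plus 30% of each additional charge. Highest is drug trafficking at $275,500. Additional: $77,250 × 30% = $23,175; $19,000 × 30% = $5,700; $85,000 × 30% = $25,500. Combined base = $275,500 + $54,375 = $329,875.
Net percentage adjustment: +10% −30% = −20%. $329,875 × 0.8 = $263,900.
$263,900 is at or above the $2,000 minimum.

$263,900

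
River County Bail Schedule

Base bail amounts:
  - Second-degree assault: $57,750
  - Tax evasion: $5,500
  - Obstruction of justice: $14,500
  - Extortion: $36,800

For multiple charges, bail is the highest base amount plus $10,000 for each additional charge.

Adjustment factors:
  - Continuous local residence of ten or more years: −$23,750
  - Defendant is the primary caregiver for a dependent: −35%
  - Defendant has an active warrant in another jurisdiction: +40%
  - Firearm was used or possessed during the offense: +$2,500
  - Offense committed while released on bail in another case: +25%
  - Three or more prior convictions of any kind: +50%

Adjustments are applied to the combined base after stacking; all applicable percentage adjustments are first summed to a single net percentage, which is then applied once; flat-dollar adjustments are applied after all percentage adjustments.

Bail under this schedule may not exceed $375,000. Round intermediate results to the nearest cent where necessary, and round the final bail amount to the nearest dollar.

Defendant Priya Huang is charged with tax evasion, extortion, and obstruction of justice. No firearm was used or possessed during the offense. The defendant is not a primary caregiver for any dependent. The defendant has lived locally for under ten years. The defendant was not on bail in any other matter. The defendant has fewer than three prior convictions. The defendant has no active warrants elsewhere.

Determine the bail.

Base amounts from the schedule: tax evasion $5,500; extortion $36,800; obstruction of justice $14,500.
Stacking rule: highest base plus $10,000 per additional charge. Highest is extortion at $36,800; 2 additional charges → +$20,000. Combined base = $56,800.
No adjustment factors apply to this defendant.
$56,800 is within the $375,000 maximum.

$56,800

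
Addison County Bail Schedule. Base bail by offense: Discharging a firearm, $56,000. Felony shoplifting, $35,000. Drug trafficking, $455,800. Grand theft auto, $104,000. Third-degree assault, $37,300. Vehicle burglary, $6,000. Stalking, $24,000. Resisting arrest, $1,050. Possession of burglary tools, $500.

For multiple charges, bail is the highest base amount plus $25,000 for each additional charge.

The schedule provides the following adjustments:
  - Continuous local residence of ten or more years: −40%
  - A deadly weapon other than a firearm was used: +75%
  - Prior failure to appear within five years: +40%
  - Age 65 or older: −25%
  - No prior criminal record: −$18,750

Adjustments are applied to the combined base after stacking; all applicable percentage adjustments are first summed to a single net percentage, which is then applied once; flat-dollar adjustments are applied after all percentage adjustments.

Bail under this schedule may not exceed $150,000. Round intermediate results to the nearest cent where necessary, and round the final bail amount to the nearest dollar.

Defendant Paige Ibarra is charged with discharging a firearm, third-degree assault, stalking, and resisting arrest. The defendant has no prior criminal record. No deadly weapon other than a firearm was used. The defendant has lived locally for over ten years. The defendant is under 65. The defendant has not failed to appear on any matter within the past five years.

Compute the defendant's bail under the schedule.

Base amounts from the schedule: discharging a firearm $56,000; third-degree assault $37,300; stalking $24,000; resisting arrest $1,050.
Stacking rule: highest base plus $25,000 per additional charge. Highest is discharging a firearm at $56,000; 3 additional charges → +$75,000. Combined base = $131,000.
Continuous local residence of ten or more years (−40%): $131,000 × 0.6 = $78,600.
No prior criminal record (−$18,750 flat): $78,600 − $18,750 = $59,850.
$59,850 is within the $150,000 maximum.

$59,850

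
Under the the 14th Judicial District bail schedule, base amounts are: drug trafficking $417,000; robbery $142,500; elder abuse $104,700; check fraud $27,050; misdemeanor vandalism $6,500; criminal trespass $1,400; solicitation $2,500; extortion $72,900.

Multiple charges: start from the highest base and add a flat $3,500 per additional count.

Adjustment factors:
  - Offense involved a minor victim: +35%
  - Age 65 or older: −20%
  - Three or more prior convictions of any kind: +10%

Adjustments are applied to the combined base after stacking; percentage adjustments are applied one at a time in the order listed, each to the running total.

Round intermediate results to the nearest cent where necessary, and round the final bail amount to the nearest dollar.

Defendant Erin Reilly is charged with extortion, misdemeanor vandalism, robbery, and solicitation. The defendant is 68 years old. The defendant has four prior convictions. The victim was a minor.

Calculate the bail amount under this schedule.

Base amounts from the schedule: extortion $72,900; misdemeanor vandalism $6,500; robbery $142,500; solicitation $2,500.
Stacking rule: highest base plus $3,500 per additional charge. Highest is robbery at $142,500; 3 additional charges → +$10,500. Combined base = $153,000.
Offense involved a minor victim (+35%): $153,000 × 1.35 = $206,550.
Age 65 or older (−20%): $206,550 × 0.8 = $165,240.
Three or more prior convictions of any kind (+10%): $165,240 × 1.1 = $181,764.

$181,764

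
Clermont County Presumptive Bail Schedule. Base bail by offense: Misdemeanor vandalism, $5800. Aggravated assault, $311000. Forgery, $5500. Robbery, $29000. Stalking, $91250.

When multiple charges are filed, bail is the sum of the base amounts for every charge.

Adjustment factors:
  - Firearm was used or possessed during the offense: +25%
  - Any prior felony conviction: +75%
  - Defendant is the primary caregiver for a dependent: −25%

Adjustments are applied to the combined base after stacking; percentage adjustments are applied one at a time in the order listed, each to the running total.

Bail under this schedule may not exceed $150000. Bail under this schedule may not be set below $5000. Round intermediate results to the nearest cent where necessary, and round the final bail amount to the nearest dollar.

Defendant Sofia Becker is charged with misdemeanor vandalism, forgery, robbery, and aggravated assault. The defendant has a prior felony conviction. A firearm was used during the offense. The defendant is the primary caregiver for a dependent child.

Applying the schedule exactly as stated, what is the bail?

Base amounts from the schedule: misdemeanor vandalism $5800; forgery $5500; robbery $29000; aggravated assault $311000.
Stacking rule: sum of all bases. $5800 + $5500 + $29000 + $311000 = $351300.
Firearm was used or possessed during the offense (+25%): $351300 × 1.25 = $439125.
Any prior felony conviction (+75%): $439125 × 1.75 = $768468.75.
Defendant is the primary caregiver for a dependent (−25%): $768468.75 × 0.75 = $576351.56.
Result $576351.56 exceeds the maximum of $150000; bail is capped at $150000.
$150000 is at or above the $5000 minimum.

$150000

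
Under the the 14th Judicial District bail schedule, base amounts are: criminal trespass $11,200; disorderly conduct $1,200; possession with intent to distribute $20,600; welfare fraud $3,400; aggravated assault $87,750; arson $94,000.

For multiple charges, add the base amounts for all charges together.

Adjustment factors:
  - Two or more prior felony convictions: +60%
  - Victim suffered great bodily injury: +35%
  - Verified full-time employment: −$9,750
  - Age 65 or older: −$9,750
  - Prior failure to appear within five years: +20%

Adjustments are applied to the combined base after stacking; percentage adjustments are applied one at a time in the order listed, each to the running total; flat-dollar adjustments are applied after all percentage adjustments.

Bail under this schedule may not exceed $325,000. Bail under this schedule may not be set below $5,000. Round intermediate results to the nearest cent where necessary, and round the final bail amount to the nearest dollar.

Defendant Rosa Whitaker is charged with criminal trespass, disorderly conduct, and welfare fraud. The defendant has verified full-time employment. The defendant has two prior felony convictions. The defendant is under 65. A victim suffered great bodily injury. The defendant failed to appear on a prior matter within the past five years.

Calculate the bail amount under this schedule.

$31,204

Base amounts from the schedule: criminal trespass $11,200; disorderly conduct $1,200; welfare fraud $3,400.
Stacking rule: sum of all bases. $11,200 + $1,200 + $3,400 = $15,800.
Two or more prior felony convictions (+60%): $15,800 × 1.6 = $25,280.
Victim suffered great bodily injury (+35%): $25,280 × 1.35 = $34,128.
Prior failure to appear within five years (+20%): $34,128 × 1.2 = $40,953.60.
Verified full-time employment (−$9,750 flat): $40,953.60 − $9,750 = $31,203.60.
$31,203.60 is within the $325,000 maximum.
$31,203.60 is at or above the $5,000 minimum.
Rounded to the nearest dollar: $31,204.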